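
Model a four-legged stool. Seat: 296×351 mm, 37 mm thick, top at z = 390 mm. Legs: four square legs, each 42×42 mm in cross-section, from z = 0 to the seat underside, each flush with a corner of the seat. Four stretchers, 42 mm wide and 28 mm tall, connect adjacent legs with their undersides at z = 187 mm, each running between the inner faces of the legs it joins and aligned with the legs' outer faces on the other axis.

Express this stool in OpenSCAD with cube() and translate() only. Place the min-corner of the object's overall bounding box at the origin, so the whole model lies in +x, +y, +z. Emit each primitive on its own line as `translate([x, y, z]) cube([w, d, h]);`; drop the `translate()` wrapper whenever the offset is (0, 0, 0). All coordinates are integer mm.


translate([0, 0, 353]) cube([296, 351, 37]);
cube([42, 42, 353]);
translate([254, 0, 0]) cube([42, 42, 353]);
translate([0, 309, 0]) cube([42, 42, 353]);
translate([254, 309, 0]) cube([42, 42, 353]);
translate([42, 0, 187]) cube([212, 42, 28]);
translate([42, 309, 187]) cube([212, 42, 28]);
translate([0, 42, 187]) cube([42, 267, 28]);
translate([254, 42, 187]) cube([42, 267, 28]);


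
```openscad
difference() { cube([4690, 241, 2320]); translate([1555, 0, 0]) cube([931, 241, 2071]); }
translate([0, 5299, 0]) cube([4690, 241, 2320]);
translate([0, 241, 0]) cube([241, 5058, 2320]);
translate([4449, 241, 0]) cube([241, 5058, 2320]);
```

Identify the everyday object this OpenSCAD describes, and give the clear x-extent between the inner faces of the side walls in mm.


A single room. The interior width is 4208 mm.

Four walls enclosing a rectangle with a door in the front wall — a room. Outside width 4690 minus two 241 mm walls gives 4208 mm.


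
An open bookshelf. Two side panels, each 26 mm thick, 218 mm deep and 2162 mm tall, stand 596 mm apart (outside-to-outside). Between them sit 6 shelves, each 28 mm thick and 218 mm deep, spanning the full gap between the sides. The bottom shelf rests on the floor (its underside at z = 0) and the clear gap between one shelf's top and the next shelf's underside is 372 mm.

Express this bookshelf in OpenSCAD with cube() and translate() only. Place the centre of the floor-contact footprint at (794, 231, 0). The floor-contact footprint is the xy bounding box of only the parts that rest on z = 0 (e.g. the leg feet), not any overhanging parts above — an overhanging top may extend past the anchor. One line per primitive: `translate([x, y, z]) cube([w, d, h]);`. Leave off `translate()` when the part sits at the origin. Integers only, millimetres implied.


translate([496, 122, 0]) cube([26, 218, 2162]);
translate([1066, 122, 0]) cube([26, 218, 2162]);
translate([522, 122, 0]) cube([544, 218, 28]);
translate([522, 122, 400]) cube([544, 218, 28]);
translate([522, 122, 800]) cube([544, 218, 28]);
translate([522, 122, 1200]) cube([544, 218, 28]);
translate([522, 122, 1600]) cube([544, 218, 28]);
translate([522, 122, 2000]) cube([544, 218, 28]);


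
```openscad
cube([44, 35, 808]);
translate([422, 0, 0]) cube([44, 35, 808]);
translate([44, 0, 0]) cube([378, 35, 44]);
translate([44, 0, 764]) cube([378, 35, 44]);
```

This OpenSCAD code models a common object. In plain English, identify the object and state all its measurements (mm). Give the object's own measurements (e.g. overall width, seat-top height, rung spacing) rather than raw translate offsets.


A rectangular picture frame lying in the x–z plane (depth along y). The opening is 378 mm wide (x) by 720 mm tall (z), surrounded by a border 44 mm wide on all four sides. The frame is 35 mm deep and is made of two full-height vertical stiles with two horizontal rails fitted between them.


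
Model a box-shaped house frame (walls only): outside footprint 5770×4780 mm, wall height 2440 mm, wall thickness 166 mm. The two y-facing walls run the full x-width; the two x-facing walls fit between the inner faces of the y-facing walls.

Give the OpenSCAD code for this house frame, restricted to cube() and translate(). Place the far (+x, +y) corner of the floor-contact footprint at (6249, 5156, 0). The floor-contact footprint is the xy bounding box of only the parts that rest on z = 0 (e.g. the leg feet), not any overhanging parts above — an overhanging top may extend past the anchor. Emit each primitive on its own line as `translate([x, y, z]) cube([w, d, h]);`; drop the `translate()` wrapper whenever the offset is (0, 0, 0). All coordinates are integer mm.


translate([479, 376, 0]) cube([5770, 166, 2440]);
translate([479, 4990, 0]) cube([5770, 166, 2440]);
translate([479, 542, 0]) cube([166, 4448, 2440]);
translate([6083, 542, 0]) cube([166, 4448, 2440]);


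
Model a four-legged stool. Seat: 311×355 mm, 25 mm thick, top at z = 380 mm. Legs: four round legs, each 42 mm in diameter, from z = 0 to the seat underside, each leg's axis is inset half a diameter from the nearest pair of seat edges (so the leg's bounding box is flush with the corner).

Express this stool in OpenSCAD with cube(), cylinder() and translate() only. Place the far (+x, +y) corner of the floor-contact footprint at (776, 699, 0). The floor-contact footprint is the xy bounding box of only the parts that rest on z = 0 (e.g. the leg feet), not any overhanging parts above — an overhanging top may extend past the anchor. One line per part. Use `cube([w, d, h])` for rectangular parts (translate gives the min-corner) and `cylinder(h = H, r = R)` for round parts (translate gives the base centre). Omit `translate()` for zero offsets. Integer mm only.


translate([465, 344, 355]) cube([311, 355, 25]);
translate([486, 365, 0]) cylinder(h = 355, r = 21);
translate([755, 365, 0]) cylinder(h = 355, r = 21);
translate([486, 678, 0]) cylinder(h = 355, r = 21);
translate([755, 678, 0]) cylinder(h = 355, r = 21);


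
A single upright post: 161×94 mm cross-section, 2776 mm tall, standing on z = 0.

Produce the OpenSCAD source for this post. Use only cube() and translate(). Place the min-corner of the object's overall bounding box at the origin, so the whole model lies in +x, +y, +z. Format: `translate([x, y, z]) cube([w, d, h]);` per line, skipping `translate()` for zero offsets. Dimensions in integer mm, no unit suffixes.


cube([161, 94, 2776]);


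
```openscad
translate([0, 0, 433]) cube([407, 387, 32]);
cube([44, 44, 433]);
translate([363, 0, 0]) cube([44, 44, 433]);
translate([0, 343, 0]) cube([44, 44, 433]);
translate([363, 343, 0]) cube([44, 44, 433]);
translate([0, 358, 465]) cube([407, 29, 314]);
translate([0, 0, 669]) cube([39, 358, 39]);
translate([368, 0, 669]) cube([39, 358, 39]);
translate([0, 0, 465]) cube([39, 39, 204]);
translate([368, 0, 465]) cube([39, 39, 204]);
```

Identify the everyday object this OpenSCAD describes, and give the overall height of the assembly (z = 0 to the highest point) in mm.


A chair. The overall height is 779 mm.

A slab on four corner posts with a tall panel at the back — a chair. The seat slab sits at z = 433 with thickness 32, and the 314 mm backrest starts at the seat top, so the overall height is 433 + 32 + 314 = 779 mm.


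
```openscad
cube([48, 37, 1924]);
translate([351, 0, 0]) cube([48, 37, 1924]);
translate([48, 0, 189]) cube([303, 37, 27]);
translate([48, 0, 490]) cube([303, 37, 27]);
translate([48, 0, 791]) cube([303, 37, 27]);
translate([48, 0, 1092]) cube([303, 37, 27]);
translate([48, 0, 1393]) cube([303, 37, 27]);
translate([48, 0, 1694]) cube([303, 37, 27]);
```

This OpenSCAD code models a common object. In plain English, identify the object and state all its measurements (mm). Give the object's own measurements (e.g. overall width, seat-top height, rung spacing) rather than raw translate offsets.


A straight ladder. Two 48×37 mm vertical rails, 1924 mm tall, stand 399 mm apart (outside-to-outside) with their front faces coplanar on the −y side. 6 rungs, each 37 mm deep and 27 mm tall, span between the inner faces of the rails, front faces flush with the rails. The lowest rung's underside is at z = 189 mm and rungs are spaced 301 mm apart (underside to underside).


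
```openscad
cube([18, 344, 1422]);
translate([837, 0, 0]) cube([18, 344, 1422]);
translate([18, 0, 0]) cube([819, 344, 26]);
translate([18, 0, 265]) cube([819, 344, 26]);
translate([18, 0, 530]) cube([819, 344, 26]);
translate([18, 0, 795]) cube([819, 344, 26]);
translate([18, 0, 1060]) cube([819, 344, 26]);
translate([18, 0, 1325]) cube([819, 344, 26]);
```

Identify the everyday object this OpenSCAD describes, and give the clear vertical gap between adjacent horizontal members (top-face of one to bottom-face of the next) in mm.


A bookshelf. The clear shelf gap is 239 mm.

Two tall side panels with 6 horizontal boards between them — a bookshelf. The first two shelf undersides are at z = 0 and z = 265; with shelf thickness 26, the clear gap is 265 − 0 − 26 = 239 mm.


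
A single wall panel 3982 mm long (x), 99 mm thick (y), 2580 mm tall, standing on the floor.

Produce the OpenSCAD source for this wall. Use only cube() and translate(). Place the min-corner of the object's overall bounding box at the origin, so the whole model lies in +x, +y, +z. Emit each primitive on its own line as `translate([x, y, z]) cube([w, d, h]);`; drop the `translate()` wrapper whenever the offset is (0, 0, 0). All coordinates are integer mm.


cube([3982, 99, 2580]);


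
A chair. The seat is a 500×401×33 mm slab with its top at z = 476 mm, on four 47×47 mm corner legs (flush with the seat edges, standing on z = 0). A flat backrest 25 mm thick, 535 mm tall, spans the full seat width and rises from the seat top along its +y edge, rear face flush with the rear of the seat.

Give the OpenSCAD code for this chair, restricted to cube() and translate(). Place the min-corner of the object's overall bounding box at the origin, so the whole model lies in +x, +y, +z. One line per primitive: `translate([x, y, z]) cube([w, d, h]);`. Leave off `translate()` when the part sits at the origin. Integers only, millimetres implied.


// leg_h = 476 - 33 = 443
translate([0, 0, 443]) cube([500, 401, 33]);
cube([47, 47, 443]);
translate([453, 0, 0]) cube([47, 47, 443]);
translate([0, 354, 0]) cube([47, 47, 443]);
translate([453, 354, 0]) cube([47, 47, 443]);
translate([0, 376, 476]) cube([500, 25, 535]);


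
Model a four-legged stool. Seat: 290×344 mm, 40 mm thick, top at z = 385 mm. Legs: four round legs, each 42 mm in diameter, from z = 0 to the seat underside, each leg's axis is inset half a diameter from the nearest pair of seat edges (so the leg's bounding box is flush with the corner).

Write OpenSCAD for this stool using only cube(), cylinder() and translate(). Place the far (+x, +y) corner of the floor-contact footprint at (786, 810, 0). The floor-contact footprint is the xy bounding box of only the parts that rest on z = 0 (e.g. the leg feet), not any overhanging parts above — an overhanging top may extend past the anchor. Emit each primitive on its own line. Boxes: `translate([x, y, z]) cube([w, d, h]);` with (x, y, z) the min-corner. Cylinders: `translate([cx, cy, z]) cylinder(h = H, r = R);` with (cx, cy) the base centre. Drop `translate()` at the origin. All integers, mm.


translate([496, 466, 345]) cube([290, 344, 40]);
translate([517, 487, 0]) cylinder(h = 345, r = 21);
translate([765, 487, 0]) cylinder(h = 345, r = 21);
translate([517, 789, 0]) cylinder(h = 345, r = 21);
translate([765, 789, 0]) cylinder(h = 345, r = 21);


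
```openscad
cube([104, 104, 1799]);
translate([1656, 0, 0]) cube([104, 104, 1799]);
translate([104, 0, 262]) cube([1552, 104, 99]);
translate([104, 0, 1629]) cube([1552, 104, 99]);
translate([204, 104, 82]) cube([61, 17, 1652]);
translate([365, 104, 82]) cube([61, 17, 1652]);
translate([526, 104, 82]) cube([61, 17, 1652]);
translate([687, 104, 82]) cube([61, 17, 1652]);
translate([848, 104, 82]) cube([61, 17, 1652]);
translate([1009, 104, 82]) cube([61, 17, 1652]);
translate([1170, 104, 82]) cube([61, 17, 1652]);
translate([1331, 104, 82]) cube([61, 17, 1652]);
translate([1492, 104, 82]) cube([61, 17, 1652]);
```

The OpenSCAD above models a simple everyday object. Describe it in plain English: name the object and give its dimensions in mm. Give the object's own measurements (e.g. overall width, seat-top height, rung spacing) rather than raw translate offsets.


A fence section. Two 104×104 mm posts, 1799 mm tall, stand on the floor with a clear span of 1552 mm between their inner faces. Two horizontal rails of 104×99 mm section span the gap between the posts with their undersides at z = 262 mm and z = 1629 mm, flush with the posts' −y face. 9 pickets, each 61 mm wide, 17 mm thick and 1652 mm tall, are fixed to the +y face of the rails with their bottoms at z = 82 mm, spaced across the span with a 100 mm gap after the −x post and between neighbouring pickets, with 103 mm left before the +x post.


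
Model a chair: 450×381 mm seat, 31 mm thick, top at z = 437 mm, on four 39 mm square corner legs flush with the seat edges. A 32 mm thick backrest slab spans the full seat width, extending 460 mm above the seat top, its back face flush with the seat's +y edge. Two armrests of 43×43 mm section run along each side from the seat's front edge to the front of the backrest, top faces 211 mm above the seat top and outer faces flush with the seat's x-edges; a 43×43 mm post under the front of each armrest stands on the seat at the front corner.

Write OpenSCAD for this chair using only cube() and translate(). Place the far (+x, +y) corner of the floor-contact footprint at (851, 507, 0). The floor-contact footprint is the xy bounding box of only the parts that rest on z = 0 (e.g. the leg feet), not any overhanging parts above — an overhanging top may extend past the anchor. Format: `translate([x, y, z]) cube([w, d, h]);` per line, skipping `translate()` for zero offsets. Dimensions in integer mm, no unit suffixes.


// leg_h = 437 - 31 = 406
// arm post h = 211 - 43 = 168
translate([401, 126, 406]) cube([450, 381, 31]);
translate([401, 126, 0]) cube([39, 39, 406]);
translate([812, 126, 0]) cube([39, 39, 406]);
translate([401, 468, 0]) cube([39, 39, 406]);
translate([812, 468, 0]) cube([39, 39, 406]);
translate([401, 475, 437]) cube([450, 32, 460]);
translate([401, 126, 605]) cube([43, 349, 43]);
translate([808, 126, 605]) cube([43, 349, 43]);
translate([401, 126, 437]) cube([43, 43, 168]);
translate([808, 126, 437]) cube([43, 43, 168]);


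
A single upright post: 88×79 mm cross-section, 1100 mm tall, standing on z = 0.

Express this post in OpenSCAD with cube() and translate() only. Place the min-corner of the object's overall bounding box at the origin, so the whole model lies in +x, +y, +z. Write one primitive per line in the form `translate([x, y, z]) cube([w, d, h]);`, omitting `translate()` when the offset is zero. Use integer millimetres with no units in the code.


cube([88, 79, 1100]);


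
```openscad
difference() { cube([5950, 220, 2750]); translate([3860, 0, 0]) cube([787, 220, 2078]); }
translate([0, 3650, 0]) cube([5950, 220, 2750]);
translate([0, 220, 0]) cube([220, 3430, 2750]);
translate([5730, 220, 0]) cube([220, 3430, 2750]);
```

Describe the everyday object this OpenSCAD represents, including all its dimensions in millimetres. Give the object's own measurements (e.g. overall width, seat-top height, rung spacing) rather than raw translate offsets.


A single room: four walls, each 2750 mm tall and 220 mm thick, enclosing an outside footprint 5950×3870 mm (x × y), no floor or roof. The front and back walls (−y and +y sides) run the full x-width; the side walls fit between their inner faces. A door opening 787 mm wide and 2078 mm tall is cut through the front wall from the floor up, its −x edge 3860 mm from the wall's −x end.


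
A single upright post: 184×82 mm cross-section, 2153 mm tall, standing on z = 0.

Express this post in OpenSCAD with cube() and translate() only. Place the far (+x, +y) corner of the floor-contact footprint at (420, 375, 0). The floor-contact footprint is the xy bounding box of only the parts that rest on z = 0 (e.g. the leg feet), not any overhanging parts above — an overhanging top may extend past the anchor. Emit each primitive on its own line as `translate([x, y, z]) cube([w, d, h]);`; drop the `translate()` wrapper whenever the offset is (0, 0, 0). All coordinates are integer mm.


translate([236, 293, 0]) cube([184, 82, 2153]);


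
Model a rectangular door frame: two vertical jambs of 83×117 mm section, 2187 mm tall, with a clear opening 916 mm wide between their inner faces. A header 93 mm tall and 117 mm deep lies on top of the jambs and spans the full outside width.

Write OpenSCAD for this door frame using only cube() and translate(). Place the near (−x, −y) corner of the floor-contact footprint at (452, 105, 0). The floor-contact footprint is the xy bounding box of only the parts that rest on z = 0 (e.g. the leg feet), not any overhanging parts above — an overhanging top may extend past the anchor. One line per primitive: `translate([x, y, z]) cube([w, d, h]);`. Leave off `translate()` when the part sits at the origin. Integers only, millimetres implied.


translate([452, 105, 0]) cube([83, 117, 2187]);
translate([1451, 105, 0]) cube([83, 117, 2187]);
translate([452, 105, 2187]) cube([1082, 117, 93]);


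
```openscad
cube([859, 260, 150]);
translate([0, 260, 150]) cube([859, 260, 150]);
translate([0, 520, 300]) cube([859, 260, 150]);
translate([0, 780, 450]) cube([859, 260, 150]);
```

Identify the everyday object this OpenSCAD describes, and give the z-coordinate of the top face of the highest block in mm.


A staircase. The total rise is 600 mm.

4 identical blocks, each offset up and back from the previous — a staircase. Each step is 150 mm tall and there are 4 of them, so the total rise is 4 × 150 = 600 mm.


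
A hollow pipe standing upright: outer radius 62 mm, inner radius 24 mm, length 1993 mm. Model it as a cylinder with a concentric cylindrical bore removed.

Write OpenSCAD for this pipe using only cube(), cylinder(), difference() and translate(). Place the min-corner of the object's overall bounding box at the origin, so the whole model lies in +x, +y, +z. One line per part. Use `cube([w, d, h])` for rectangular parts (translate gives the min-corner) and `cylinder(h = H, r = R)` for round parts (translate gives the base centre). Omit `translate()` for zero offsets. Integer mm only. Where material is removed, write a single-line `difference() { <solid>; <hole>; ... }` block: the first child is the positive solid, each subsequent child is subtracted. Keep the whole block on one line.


difference() { translate([62, 62, 0]) cylinder(h = 1993, r = 62); translate([62, 62, 0]) cylinder(h = 1993, r = 24); }


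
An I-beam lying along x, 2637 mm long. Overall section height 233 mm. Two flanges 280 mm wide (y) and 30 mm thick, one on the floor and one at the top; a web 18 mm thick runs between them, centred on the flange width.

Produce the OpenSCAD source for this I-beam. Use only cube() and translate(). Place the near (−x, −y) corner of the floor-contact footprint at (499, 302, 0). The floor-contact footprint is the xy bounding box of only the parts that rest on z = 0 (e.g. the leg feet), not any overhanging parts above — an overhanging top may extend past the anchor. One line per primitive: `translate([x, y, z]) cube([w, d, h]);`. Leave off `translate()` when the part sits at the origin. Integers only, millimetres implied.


translate([499, 302, 0]) cube([2637, 280, 30]);
translate([499, 433, 30]) cube([2637, 18, 173]);
translate([499, 302, 203]) cube([2637, 280, 30]);


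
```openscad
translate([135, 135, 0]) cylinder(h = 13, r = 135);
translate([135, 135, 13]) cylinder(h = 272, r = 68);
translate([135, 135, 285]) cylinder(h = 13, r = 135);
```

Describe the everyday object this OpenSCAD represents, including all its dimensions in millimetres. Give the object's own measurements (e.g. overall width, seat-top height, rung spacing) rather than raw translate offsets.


A spool: two coaxial disc flanges of radius 135 mm and thickness 13 mm, joined by a core cylinder of radius 68 mm and height 272 mm. The lower flange rests on z = 0 and the three cylinders share a vertical axis.


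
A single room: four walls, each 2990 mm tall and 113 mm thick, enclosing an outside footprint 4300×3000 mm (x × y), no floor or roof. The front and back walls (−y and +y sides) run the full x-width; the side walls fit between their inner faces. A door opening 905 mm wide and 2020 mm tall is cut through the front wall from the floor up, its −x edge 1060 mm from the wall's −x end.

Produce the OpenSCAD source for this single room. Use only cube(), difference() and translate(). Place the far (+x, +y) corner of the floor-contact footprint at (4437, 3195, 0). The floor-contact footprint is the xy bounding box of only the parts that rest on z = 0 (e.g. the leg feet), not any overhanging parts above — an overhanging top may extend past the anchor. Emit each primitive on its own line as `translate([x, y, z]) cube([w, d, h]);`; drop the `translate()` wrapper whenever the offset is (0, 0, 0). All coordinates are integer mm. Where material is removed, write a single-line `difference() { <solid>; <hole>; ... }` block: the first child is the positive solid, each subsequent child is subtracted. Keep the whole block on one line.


difference() { translate([137, 195, 0]) cube([4300, 113, 2990]); translate([1197, 195, 0]) cube([905, 113, 2020]); }
translate([137, 3082, 0]) cube([4300, 113, 2990]);
translate([137, 308, 0]) cube([113, 2774, 2990]);
translate([4324, 308, 0]) cube([113, 2774, 2990]);


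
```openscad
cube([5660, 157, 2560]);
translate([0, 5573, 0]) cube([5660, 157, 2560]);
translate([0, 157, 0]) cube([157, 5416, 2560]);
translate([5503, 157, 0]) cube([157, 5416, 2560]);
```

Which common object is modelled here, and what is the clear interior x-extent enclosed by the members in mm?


A house (or room) frame. The interior width is 5346 mm.

Four 2560 mm walls enclosing a rectangle with no floor or roof — a room or house frame. Outside width is 5660 mm and wall thickness is 157 mm, so the interior width is 5660 − 2 × 157 = 5346 mm.


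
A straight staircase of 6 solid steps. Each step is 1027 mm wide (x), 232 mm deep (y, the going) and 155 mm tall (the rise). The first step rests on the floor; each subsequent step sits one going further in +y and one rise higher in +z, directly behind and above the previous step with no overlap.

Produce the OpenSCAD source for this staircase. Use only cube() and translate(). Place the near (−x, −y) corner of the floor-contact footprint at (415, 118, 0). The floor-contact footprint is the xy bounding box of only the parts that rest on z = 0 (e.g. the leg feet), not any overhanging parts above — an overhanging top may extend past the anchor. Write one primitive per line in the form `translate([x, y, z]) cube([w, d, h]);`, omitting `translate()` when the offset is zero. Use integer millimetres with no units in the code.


translate([415, 118, 0]) cube([1027, 232, 155]);
translate([415, 350, 155]) cube([1027, 232, 155]);
translate([415, 582, 310]) cube([1027, 232, 155]);
translate([415, 814, 465]) cube([1027, 232, 155]);
translate([415, 1046, 620]) cube([1027, 232, 155]);
translate([415, 1278, 775]) cube([1027, 232, 155]);


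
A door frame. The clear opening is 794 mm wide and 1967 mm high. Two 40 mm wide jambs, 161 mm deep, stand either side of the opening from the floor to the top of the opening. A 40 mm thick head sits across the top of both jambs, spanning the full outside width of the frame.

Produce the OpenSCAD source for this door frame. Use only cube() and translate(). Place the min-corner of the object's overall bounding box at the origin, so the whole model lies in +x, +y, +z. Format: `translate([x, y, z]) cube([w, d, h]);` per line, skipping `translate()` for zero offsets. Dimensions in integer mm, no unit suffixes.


cube([40, 161, 1967]);
translate([834, 0, 0]) cube([40, 161, 1967]);
translate([0, 0, 1967]) cube([874, 161, 40]);


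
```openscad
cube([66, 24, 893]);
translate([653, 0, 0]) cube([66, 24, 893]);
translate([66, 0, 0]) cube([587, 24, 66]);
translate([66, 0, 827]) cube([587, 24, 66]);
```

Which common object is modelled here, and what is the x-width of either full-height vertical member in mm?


A picture frame. The border width is 66 mm.

Four thin pieces enclosing a rectangular opening — a picture frame. The two full-height stiles are 893 mm tall; the top rail sits at z = 827 and is 66 mm tall, so the border above the opening is 893 − 827 = 66 mm, matching the stile x-width.


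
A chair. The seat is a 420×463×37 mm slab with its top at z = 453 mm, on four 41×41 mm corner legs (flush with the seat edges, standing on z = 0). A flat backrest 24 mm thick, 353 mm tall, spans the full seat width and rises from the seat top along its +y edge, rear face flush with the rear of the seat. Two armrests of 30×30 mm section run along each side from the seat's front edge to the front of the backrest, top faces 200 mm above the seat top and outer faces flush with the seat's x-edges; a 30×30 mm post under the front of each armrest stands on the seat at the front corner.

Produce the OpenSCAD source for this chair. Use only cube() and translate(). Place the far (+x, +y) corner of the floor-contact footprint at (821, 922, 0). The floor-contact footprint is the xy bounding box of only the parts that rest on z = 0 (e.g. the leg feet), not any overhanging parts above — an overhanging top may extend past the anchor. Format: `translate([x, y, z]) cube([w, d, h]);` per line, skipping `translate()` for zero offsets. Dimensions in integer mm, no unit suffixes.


translate([401, 459, 416]) cube([420, 463, 37]);
translate([401, 459, 0]) cube([41, 41, 416]);
translate([780, 459, 0]) cube([41, 41, 416]);
translate([401, 881, 0]) cube([41, 41, 416]);
translate([780, 881, 0]) cube([41, 41, 416]);
translate([401, 898, 453]) cube([420, 24, 353]);
translate([401, 459, 623]) cube([30, 439, 30]);
translate([791, 459, 623]) cube([30, 439, 30]);
translate([401, 459, 453]) cube([30, 30, 170]);
translate([791, 459, 453]) cube([30, 30, 170]);


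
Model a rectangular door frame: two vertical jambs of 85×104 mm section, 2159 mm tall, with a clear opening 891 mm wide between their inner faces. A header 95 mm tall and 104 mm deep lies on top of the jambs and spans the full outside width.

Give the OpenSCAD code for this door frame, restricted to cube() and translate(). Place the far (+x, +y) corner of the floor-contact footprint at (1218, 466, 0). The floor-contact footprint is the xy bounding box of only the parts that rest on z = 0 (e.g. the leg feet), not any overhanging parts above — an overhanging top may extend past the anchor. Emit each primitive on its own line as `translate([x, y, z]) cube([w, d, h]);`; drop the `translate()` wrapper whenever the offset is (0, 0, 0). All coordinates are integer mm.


translate([157, 362, 0]) cube([85, 104, 2159]);
translate([1133, 362, 0]) cube([85, 104, 2159]);
translate([157, 362, 2159]) cube([1061, 104, 95]);


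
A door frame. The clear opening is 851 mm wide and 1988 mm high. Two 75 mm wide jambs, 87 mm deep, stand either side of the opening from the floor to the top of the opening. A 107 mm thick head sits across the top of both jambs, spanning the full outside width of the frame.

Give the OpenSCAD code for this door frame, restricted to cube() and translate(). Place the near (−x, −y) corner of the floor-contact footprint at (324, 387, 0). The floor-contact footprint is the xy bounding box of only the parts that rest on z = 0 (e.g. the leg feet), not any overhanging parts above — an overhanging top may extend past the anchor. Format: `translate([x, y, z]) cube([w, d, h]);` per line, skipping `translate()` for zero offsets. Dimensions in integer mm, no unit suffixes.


translate([324, 387, 0]) cube([75, 87, 1988]);
translate([1250, 387, 0]) cube([75, 87, 1988]);
translate([324, 387, 1988]) cube([1001, 87, 107]);


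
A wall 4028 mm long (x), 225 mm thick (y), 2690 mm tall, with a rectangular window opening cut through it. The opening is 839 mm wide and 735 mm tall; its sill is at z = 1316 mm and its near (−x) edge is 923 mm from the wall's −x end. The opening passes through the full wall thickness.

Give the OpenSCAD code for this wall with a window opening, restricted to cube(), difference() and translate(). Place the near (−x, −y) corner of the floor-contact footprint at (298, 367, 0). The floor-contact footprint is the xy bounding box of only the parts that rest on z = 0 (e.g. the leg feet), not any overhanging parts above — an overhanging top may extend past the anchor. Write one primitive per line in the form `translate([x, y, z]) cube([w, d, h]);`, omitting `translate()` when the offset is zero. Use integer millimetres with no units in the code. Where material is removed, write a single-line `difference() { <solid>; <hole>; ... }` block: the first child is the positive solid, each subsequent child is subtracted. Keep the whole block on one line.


difference() { translate([298, 367, 0]) cube([4028, 225, 2690]); translate([1221, 367, 1316]) cube([839, 225, 735]); }


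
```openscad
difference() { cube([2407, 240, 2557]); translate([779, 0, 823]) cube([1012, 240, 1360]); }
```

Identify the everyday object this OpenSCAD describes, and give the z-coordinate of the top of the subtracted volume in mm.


A wall with a window opening. The window head height is 2183 mm.

A wall with a rectangular opening subtracted — a window. Sill at z = 823, opening 1360 mm tall, so the head is at 823 + 1360 = 2183 mm.


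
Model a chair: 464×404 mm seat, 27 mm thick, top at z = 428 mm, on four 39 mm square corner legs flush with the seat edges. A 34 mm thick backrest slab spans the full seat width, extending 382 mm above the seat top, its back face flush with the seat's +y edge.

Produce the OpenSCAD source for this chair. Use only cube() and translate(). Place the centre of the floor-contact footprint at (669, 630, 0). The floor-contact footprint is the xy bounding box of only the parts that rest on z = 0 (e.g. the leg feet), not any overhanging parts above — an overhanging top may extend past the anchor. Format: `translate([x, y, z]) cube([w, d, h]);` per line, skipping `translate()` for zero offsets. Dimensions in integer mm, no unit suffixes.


translate([437, 428, 401]) cube([464, 404, 27]);
translate([437, 428, 0]) cube([39, 39, 401]);
translate([862, 428, 0]) cube([39, 39, 401]);
translate([437, 793, 0]) cube([39, 39, 401]);
translate([862, 793, 0]) cube([39, 39, 401]);
translate([437, 798, 428]) cube([464, 34, 382]);


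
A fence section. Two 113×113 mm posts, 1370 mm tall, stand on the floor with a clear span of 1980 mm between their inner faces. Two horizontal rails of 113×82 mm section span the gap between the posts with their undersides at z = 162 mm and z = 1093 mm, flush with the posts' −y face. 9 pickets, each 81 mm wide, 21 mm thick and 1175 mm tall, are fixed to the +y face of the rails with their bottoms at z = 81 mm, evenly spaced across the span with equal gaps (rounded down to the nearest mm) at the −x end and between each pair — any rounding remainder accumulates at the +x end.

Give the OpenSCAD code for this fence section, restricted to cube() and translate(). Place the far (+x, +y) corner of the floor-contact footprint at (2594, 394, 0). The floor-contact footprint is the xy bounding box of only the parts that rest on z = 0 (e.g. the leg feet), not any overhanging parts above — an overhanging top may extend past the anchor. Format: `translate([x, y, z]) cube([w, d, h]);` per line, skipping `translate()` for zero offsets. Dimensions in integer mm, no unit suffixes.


translate([388, 281, 0]) cube([113, 113, 1370]);
translate([2481, 281, 0]) cube([113, 113, 1370]);
translate([501, 281, 162]) cube([1980, 113, 82]);
translate([501, 281, 1093]) cube([1980, 113, 82]);
translate([626, 394, 81]) cube([81, 21, 1175]);
translate([832, 394, 81]) cube([81, 21, 1175]);
translate([1038, 394, 81]) cube([81, 21, 1175]);
translate([1244, 394, 81]) cube([81, 21, 1175]);
translate([1450, 394, 81]) cube([81, 21, 1175]);
translate([1656, 394, 81]) cube([81, 21, 1175]);
translate([1862, 394, 81]) cube([81, 21, 1175]);
translate([2068, 394, 81]) cube([81, 21, 1175]);
translate([2274, 394, 81]) cube([81, 21, 1175]);


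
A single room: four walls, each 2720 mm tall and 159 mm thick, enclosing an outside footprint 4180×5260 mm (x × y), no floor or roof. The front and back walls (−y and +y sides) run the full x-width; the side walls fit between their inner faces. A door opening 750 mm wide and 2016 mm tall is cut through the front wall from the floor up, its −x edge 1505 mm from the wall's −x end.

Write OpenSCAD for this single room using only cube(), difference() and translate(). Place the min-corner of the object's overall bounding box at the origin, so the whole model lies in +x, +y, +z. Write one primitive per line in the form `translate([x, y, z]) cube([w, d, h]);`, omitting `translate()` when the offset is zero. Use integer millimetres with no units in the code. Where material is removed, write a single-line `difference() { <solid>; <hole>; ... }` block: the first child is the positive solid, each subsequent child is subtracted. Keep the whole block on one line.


difference() { cube([4180, 159, 2720]); translate([1505, 0, 0]) cube([750, 159, 2016]); }
translate([0, 5101, 0]) cube([4180, 159, 2720]);
translate([0, 159, 0]) cube([159, 4942, 2720]);
translate([4021, 159, 0]) cube([159, 4942, 2720]);


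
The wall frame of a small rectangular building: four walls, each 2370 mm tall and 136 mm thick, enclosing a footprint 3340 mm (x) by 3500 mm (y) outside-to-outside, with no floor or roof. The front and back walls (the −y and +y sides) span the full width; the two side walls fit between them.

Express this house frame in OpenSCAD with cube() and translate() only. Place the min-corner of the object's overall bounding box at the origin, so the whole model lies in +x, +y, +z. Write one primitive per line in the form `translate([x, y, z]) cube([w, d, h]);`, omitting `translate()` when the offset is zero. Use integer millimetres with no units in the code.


cube([3340, 136, 2370]);
translate([0, 3364, 0]) cube([3340, 136, 2370]);
translate([0, 136, 0]) cube([136, 3228, 2370]);
translate([3204, 136, 0]) cube([136, 3228, 2370]);


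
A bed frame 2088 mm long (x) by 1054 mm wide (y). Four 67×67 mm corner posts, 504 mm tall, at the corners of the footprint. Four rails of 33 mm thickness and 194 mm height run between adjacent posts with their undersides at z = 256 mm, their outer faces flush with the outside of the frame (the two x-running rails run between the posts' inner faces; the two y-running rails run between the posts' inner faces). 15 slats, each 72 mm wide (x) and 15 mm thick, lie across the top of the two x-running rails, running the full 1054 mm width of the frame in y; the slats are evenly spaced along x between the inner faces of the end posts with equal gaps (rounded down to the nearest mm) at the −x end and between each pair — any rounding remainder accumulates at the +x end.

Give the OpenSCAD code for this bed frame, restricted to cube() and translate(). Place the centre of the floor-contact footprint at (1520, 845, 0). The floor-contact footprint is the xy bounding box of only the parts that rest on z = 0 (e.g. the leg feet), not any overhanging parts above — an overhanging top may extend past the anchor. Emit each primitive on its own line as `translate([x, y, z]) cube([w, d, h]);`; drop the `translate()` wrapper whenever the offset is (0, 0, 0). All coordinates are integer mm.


// slat z = rail_z + rail_h = 256 + 194 = 450
// slat gap = ⌊(1954 − 15·72) / 16⌋ = 54
translate([476, 318, 0]) cube([67, 67, 504]);
translate([476, 1305, 0]) cube([67, 67, 504]);
translate([2497, 318, 0]) cube([67, 67, 504]);
translate([2497, 1305, 0]) cube([67, 67, 504]);
translate([543, 318, 256]) cube([1954, 33, 194]);
translate([543, 1339, 256]) cube([1954, 33, 194]);
translate([476, 385, 256]) cube([33, 920, 194]);
translate([2531, 385, 256]) cube([33, 920, 194]);
translate([597, 318, 450]) cube([72, 1054, 15]);
translate([723, 318, 450]) cube([72, 1054, 15]);
translate([849, 318, 450]) cube([72, 1054, 15]);
translate([975, 318, 450]) cube([72, 1054, 15]);
translate([1101, 318, 450]) cube([72, 1054, 15]);
translate([1227, 318, 450]) cube([72, 1054, 15]);
translate([1353, 318, 450]) cube([72, 1054, 15]);
translate([1479, 318, 450]) cube([72, 1054, 15]);
translate([1605, 318, 450]) cube([72, 1054, 15]);
translate([1731, 318, 450]) cube([72, 1054, 15]);
translate([1857, 318, 450]) cube([72, 1054, 15]);
translate([1983, 318, 450]) cube([72, 1054, 15]);
translate([2109, 318, 450]) cube([72, 1054, 15]);
translate([2235, 318, 450]) cube([72, 1054, 15]);
translate([2361, 318, 450]) cube([72, 1054, 15]);


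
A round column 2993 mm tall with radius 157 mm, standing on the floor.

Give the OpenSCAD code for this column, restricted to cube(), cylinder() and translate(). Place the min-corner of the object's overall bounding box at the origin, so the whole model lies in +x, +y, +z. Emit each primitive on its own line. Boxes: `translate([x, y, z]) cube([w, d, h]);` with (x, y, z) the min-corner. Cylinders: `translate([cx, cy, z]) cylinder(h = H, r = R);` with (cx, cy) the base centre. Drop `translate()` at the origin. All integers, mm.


translate([157, 157, 0]) cylinder(h = 2993, r = 157);


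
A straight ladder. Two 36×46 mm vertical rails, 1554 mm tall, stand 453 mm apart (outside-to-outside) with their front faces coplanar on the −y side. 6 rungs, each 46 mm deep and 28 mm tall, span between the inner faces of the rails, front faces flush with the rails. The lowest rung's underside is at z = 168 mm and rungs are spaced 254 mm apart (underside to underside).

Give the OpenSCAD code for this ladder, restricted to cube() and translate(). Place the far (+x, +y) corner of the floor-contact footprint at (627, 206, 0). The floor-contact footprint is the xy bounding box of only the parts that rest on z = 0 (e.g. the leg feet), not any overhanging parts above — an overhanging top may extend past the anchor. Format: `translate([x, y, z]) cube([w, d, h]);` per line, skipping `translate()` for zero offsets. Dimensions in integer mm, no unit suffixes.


translate([174, 160, 0]) cube([36, 46, 1554]);
translate([591, 160, 0]) cube([36, 46, 1554]);
translate([210, 160, 168]) cube([381, 46, 28]);
translate([210, 160, 422]) cube([381, 46, 28]);
translate([210, 160, 676]) cube([381, 46, 28]);
translate([210, 160, 930]) cube([381, 46, 28]);
translate([210, 160, 1184]) cube([381, 46, 28]);
translate([210, 160, 1438]) cube([381, 46, 28]);


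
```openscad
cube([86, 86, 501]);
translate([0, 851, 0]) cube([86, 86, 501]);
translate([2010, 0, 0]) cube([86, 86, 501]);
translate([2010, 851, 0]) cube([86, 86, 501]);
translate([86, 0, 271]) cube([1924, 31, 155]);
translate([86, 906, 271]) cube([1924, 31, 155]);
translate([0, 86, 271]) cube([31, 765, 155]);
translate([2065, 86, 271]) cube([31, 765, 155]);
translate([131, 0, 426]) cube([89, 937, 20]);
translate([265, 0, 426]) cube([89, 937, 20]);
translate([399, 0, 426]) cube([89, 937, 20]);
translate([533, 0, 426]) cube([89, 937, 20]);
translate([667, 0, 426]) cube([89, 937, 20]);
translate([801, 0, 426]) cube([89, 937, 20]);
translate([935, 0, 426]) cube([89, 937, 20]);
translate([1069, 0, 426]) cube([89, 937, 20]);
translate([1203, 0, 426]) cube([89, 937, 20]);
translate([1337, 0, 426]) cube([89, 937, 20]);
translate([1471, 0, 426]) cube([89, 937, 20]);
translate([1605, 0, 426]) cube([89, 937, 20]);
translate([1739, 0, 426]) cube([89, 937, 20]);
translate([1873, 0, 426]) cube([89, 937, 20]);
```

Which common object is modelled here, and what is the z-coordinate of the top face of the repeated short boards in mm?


A bed frame. The slat-top height is 446 mm.

Four posts, four rails, and a row of slats — a bed frame. Slats sit on the rails at z = 271 + 155 = 426; with slat thickness 20, the top is 446 mm.


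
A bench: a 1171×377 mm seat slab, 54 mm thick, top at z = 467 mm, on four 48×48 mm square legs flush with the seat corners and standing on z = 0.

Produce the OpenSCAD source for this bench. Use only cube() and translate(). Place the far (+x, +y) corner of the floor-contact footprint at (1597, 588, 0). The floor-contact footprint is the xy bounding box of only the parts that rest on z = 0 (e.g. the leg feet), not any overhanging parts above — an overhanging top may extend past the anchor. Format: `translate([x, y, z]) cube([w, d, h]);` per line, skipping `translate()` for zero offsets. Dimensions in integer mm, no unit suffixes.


// leg_h = 467 − 54 = 413
translate([426, 211, 413]) cube([1171, 377, 54]);
translate([426, 211, 0]) cube([48, 48, 413]);
translate([426, 540, 0]) cube([48, 48, 413]);
translate([1549, 211, 0]) cube([48, 48, 413]);
translate([1549, 540, 0]) cube([48, 48, 413]);
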